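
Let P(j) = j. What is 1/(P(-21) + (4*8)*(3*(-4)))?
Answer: -1/405 ≈ -0.0024691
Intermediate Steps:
1/(P(-21) + (4*8)*(3*(-4))) = 1/(-21 + (4*8)*(3*(-4))) = 1/(-21 + 32*(-12)) = 1/(-21 - 384) = 1/(-405) = -1/405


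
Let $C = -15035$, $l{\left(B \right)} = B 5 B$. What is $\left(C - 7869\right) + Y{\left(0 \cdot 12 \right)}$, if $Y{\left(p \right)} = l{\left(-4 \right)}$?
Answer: $-22824$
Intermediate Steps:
$l{\left(B \right)} = 5 B^{2}$ ($l{\left(B \right)} = 5 B B = 5 B^{2}$)
$Y{\left(p \right)} = 80$ ($Y{\left(p \right)} = 5 \left(-4\right)^{2} = 5 \cdot 16 = 80$)
$\left(C - 7869\right) + Y{\left(0 \cdot 12 \right)} = \left(-15035 - 7869\right) + 80 = -22904 + 80 = -22824$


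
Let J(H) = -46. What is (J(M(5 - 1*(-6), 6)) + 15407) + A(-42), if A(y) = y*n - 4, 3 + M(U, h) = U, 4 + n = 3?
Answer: 15399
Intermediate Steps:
n = -1 (n = -4 + 3 = -1)
M(U, h) = -3 + U
A(y) = -4 - y (A(y) = y*(-1) - 4 = -y - 4 = -4 - y)
(J(M(5 - 1*(-6), 6)) + 15407) + A(-42) = (-46 + 15407) + (-4 - 1*(-42)) = 15361 + (-4 + 42) = 15361 + 38 = 15399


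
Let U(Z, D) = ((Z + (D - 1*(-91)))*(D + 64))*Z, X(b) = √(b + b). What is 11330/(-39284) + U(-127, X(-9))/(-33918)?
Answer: -997408903/111036226 + 1778*I*√2/5653 ≈ -8.9827 + 0.4448*I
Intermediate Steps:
X(b) = √2*√b (X(b) = √(2*b) = √2*√b)
U(Z, D) = Z*(64 + D)*(91 + D + Z) (U(Z, D) = ((Z + (D + 91))*(64 + D))*Z = ((Z + (91 + D))*(64 + D))*Z = ((91 + D + Z)*(64 + D))*Z = ((64 + D)*(91 + D + Z))*Z = Z*(64 + D)*(91 + D + Z))
11330/(-39284) + U(-127, X(-9))/(-33918) = 11330/(-39284) - 127*(5824 + (√2*√(-9))² + 64*(-127) + 155*(√2*√(-9)) + (√2*√(-9))*(-127))/(-33918) = 11330*(-1/39284) - 127*(5824 + (√2*(3*I))² - 8128 + 155*(√2*(3*I)) + (√2*(3*I))*(-127))*(-1/33918) = -5665/19642 - 127*(5824 + (3*I*√2)² - 8128 + 155*(3*I*√2) + (3*I*√2)*(-127))*(-1/33918) = -5665/19642 - 127*(5824 - 18 - 8128 + 465*I*√2 - 381*I*√2)*(-1/33918) = -5665/19642 - 127*(-2322 + 84*I*√2)*(-1/33918) = -5665/19642 + (294894 - 10668*I*√2)*(-1/33918) = -5665/19642 + (-49149/5653 + 1778*I*√2/5653) = -997408903/111036226 + 1778*I*√2/5653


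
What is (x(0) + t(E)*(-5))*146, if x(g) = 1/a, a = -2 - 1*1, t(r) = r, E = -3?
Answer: 6424/3 ≈ 2141.3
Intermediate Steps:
a = -3 (a = -2 - 1 = -3)
x(g) = -1/3 (x(g) = 1/(-3) = -1/3)
(x(0) + t(E)*(-5))*146 = (-1/3 - 3*(-5))*146 = (-1/3 + 15)*146 = (44/3)*146 = 6424/3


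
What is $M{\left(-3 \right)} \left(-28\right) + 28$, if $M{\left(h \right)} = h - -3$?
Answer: $28$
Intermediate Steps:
$M{\left(h \right)} = 3 + h$ ($M{\left(h \right)} = h + 3 = 3 + h$)
$M{\left(-3 \right)} \left(-28\right) + 28 = \left(3 - 3\right) \left(-28\right) + 28 = 0 \left(-28\right) + 28 = 0 + 28 = 28$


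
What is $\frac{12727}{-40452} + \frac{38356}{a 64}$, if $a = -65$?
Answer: $- \frac{100282577}{10517520} \approx -9.5348$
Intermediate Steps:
$\frac{12727}{-40452} + \frac{38356}{a 64} = \frac{12727}{-40452} + \frac{38356}{\left(-65\right) 64} = 12727 \left(- \frac{1}{40452}\right) + \frac{38356}{-4160} = - \frac{12727}{40452} + 38356 \left(- \frac{1}{4160}\right) = - \frac{12727}{40452} - \frac{9589}{1040} = - \frac{100282577}{10517520}$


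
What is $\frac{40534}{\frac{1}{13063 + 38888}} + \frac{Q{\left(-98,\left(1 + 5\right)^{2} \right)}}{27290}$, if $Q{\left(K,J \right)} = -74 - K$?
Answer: $\frac{28733393124942}{13645} \approx 2.1058 \cdot 10^{9}$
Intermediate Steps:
$\frac{40534}{\frac{1}{13063 + 38888}} + \frac{Q{\left(-98,\left(1 + 5\right)^{2} \right)}}{27290} = \frac{40534}{\frac{1}{13063 + 38888}} + \frac{-74 - -98}{27290} = \frac{40534}{\frac{1}{51951}} + \left(-74 + 98\right) \frac{1}{27290} = 40534 \frac{1}{\frac{1}{51951}} + 24 \cdot \frac{1}{27290} = 40534 \cdot 51951 + \frac{12}{13645} = 2105781834 + \frac{12}{13645} = \frac{28733393124942}{13645}$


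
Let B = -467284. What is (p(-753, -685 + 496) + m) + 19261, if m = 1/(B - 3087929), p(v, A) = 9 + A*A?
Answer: 195504718082/3555213 ≈ 54991.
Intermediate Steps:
p(v, A) = 9 + A²
m = -1/3555213 (m = 1/(-467284 - 3087929) = 1/(-3555213) = -1/3555213 ≈ -2.8128e-7)
(p(-753, -685 + 496) + m) + 19261 = ((9 + (-685 + 496)²) - 1/3555213) + 19261 = ((9 + (-189)²) - 1/3555213) + 19261 = ((9 + 35721) - 1/3555213) + 19261 = (35730 - 1/3555213) + 19261 = 127027760489/3555213 + 19261 = 195504718082/3555213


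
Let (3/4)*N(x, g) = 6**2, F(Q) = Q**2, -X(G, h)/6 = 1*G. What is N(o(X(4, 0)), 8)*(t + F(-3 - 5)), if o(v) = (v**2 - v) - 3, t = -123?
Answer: -2832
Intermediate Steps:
X(G, h) = -6*G
o(v) = -3 + v**2 - v
N(x, g) = 48 (N(x, g) = (4/3)*6**2 = (4/3)*36 = 48)
N(o(X(4, 0)), 8)*(t + F(-3 - 5)) = 48*(-123 + (-3 - 5)**2) = 48*(-123 + (-8)**2) = 48*(-123 + 64) = 48*(-59) = -2832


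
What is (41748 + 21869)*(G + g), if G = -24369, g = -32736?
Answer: -3632848785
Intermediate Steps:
(41748 + 21869)*(G + g) = (41748 + 21869)*(-24369 - 32736) = 63617*(-57105) = -3632848785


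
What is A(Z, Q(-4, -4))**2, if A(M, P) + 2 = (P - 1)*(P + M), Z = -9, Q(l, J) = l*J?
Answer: 10609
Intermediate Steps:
Q(l, J) = J*l
A(M, P) = -2 + (-1 + P)*(M + P) (A(M, P) = -2 + (P - 1)*(P + M) = -2 + (-1 + P)*(M + P))
A(Z, Q(-4, -4))**2 = (-2 + (-4*(-4))**2 - 1*(-9) - (-4)*(-4) - (-36)*(-4))**2 = (-2 + 16**2 + 9 - 1*16 - 9*16)**2 = (-2 + 256 + 9 - 16 - 144)**2 = 103**2 = 10609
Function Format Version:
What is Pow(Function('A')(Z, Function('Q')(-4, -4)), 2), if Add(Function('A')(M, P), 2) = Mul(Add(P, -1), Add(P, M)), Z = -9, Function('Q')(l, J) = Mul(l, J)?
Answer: 10609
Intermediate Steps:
Function('Q')(l, J) = Mul(J, l)
Function('A')(M, P) = Add(-2, Mul(Add(-1, P), Add(M, P))) (Function('A')(M, P) = Add(-2, Mul(Add(P, -1), Add(P, M))) = Add(-2, Mul(Add(-1, P), Add(M, P))))
Pow(Function('A')(Z, Function('Q')(-4, -4)), 2) = Pow(Add(-2, Pow(Mul(-4, -4), 2), Mul(-1, -9), Mul(-1, Mul(-4, -4)), Mul(-9, Mul(-4, -4))), 2) = Pow(Add(-2, Pow(16, 2), 9, Mul(-1, 16), Mul(-9, 16)), 2) = Pow(Add(-2, 256, 9, -16, -144), 2) = Pow(103, 2) = 10609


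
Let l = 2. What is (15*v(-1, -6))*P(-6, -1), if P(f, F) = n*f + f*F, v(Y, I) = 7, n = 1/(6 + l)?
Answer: 2205/4 ≈ 551.25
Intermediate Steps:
n = ⅛ (n = 1/(6 + 2) = 1/8 = ⅛ ≈ 0.12500)
P(f, F) = f/8 + F*f (P(f, F) = f/8 + f*F = f/8 + F*f)
(15*v(-1, -6))*P(-6, -1) = (15*7)*(-6*(⅛ - 1)) = 105*(-6*(-7/8)) = 105*(21/4) = 2205/4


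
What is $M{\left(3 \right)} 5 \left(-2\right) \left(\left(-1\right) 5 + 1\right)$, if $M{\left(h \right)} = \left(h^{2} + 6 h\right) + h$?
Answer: $1200$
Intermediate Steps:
$M{\left(h \right)} = h^{2} + 7 h$
$M{\left(3 \right)} 5 \left(-2\right) \left(\left(-1\right) 5 + 1\right) = 3 \left(7 + 3\right) 5 \left(-2\right) \left(\left(-1\right) 5 + 1\right) = 3 \cdot 10 \left(- 10 \left(-5 + 1\right)\right) = 30 \left(\left(-10\right) \left(-4\right)\right) = 30 \cdot 40 = 1200$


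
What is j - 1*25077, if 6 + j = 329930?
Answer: 304847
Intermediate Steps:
j = 329924 (j = -6 + 329930 = 329924)
j - 1*25077 = 329924 - 1*25077 = 329924 - 25077 = 304847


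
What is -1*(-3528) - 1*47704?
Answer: -44176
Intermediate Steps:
-1*(-3528) - 1*47704 = 3528 - 47704 = -44176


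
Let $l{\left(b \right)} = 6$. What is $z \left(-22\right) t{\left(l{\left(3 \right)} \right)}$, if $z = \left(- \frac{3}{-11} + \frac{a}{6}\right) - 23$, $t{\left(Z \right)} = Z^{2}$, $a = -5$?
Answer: $18660$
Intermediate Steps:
$z = - \frac{1555}{66}$ ($z = \left(- \frac{3}{-11} - \frac{5}{6}\right) - 23 = \left(\left(-3\right) \left(- \frac{1}{11}\right) - \frac{5}{6}\right) - 23 = \left(\frac{3}{11} - \frac{5}{6}\right) - 23 = - \frac{37}{66} - 23 = - \frac{1555}{66} \approx -23.561$)
$z \left(-22\right) t{\left(l{\left(3 \right)} \right)} = \left(- \frac{1555}{66}\right) \left(-22\right) 6^{2} = \frac{1555}{3} \cdot 36 = 18660$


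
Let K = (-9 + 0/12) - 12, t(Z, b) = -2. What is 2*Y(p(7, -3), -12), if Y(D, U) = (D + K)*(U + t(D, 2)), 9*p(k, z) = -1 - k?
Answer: 5516/9 ≈ 612.89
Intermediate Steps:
K = -21 (K = (-9 + 0*(1/12)) - 12 = (-9 + 0) - 12 = -9 - 12 = -21)
p(k, z) = -⅑ - k/9 (p(k, z) = (-1 - k)/9 = -⅑ - k/9)
Y(D, U) = (-21 + D)*(-2 + U) (Y(D, U) = (D - 21)*(U - 2) = (-21 + D)*(-2 + U))
2*Y(p(7, -3), -12) = 2*(42 - 21*(-12) - 2*(-⅑ - ⅑*7) + (-⅑ - ⅑*7)*(-12)) = 2*(42 + 252 - 2*(-⅑ - 7/9) + (-⅑ - 7/9)*(-12)) = 2*(42 + 252 - 2*(-8/9) - 8/9*(-12)) = 2*(42 + 252 + 16/9 + 32/3) = 2*(2758/9) = 5516/9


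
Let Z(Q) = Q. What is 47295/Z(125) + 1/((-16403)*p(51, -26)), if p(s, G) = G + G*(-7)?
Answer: 24204332387/63971700 ≈ 378.36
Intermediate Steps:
p(s, G) = -6*G (p(s, G) = G - 7*G = -6*G)
47295/Z(125) + 1/((-16403)*p(51, -26)) = 47295/125 + 1/((-16403)*((-6*(-26)))) = 47295*(1/125) - 1/16403/156 = 9459/25 - 1/16403*1/156 = 9459/25 - 1/2558868 = 24204332387/63971700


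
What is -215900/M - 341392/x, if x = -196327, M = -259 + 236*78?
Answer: -1904793468/187533617 ≈ -10.157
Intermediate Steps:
M = 18149 (M = -259 + 18408 = 18149)
-215900/M - 341392/x = -215900/18149 - 341392/(-196327) = -215900*1/18149 - 341392*(-1/196327) = -215900/18149 + 17968/10333 = -1904793468/187533617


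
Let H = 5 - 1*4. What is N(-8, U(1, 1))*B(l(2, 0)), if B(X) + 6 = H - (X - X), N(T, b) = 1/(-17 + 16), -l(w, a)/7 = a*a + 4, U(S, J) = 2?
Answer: 5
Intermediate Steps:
H = 1 (H = 5 - 4 = 1)
l(w, a) = -28 - 7*a**2 (l(w, a) = -7*(a*a + 4) = -7*(a**2 + 4) = -7*(4 + a**2) = -28 - 7*a**2)
N(T, b) = -1 (N(T, b) = 1/(-1) = -1)
B(X) = -5 (B(X) = -6 + (1 - (X - X)) = -6 + (1 - 1*0) = -6 + (1 + 0) = -6 + 1 = -5)
N(-8, U(1, 1))*B(l(2, 0)) = -1*(-5) = 5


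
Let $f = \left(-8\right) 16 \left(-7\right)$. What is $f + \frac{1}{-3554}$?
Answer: $\frac{3184383}{3554} \approx 896.0$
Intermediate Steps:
$f = 896$ ($f = \left(-128\right) \left(-7\right) = 896$)
$f + \frac{1}{-3554} = 896 + \frac{1}{-3554} = 896 - \frac{1}{3554} = \frac{3184383}{3554}$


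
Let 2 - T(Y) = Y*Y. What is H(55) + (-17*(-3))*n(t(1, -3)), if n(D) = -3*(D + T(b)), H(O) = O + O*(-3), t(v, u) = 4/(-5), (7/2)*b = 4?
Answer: -22972/245 ≈ -93.763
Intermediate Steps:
b = 8/7 (b = (2/7)*4 = 8/7 ≈ 1.1429)
t(v, u) = -⅘ (t(v, u) = 4*(-⅕) = -⅘)
T(Y) = 2 - Y² (T(Y) = 2 - Y*Y = 2 - Y²)
H(O) = -2*O (H(O) = O - 3*O = -2*O)
n(D) = -102/49 - 3*D (n(D) = -3*(D + (2 - (8/7)²)) = -3*(D + (2 - 1*64/49)) = -3*(D + (2 - 64/49)) = -3*(D + 34/49) = -3*(34/49 + D) = -102/49 - 3*D)
H(55) + (-17*(-3))*n(t(1, -3)) = -2*55 + (-17*(-3))*(-102/49 - 3*(-⅘)) = -110 + 51*(-102/49 + 12/5) = -110 + 51*(78/245) = -110 + 3978/245 = -22972/245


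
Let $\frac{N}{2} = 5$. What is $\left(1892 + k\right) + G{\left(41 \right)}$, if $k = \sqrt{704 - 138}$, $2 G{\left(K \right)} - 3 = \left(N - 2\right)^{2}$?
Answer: $\frac{3851}{2} + \sqrt{566} \approx 1949.3$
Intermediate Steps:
$N = 10$ ($N = 2 \cdot 5 = 10$)
$G{\left(K \right)} = \frac{67}{2}$ ($G{\left(K \right)} = \frac{3}{2} + \frac{\left(10 - 2\right)^{2}}{2} = \frac{3}{2} + \frac{8^{2}}{2} = \frac{3}{2} + \frac{1}{2} \cdot 64 = \frac{3}{2} + 32 = \frac{67}{2}$)
$k = \sqrt{566} \approx 23.791$
$\left(1892 + k\right) + G{\left(41 \right)} = \left(1892 + \sqrt{566}\right) + \frac{67}{2} = \frac{3851}{2} + \sqrt{566}$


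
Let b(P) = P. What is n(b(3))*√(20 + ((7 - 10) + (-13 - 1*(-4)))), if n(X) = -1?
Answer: -2*√2 ≈ -2.8284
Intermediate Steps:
n(b(3))*√(20 + ((7 - 10) + (-13 - 1*(-4)))) = -√(20 + ((7 - 10) + (-13 - 1*(-4)))) = -√(20 + (-3 + (-13 + 4))) = -√(20 + (-3 - 9)) = -√(20 - 12) = -√8 = -2*√2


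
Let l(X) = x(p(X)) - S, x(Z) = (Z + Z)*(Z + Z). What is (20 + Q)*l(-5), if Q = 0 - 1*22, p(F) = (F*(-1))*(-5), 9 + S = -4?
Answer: -5026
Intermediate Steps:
S = -13 (S = -9 - 4 = -13)
p(F) = 5*F (p(F) = -F*(-5) = 5*F)
x(Z) = 4*Z² (x(Z) = (2*Z)*(2*Z) = 4*Z²)
Q = -22 (Q = 0 - 22 = -22)
l(X) = 13 + 100*X² (l(X) = 4*(5*X)² - 1*(-13) = 4*(25*X²) + 13 = 100*X² + 13 = 13 + 100*X²)
(20 + Q)*l(-5) = (20 - 22)*(13 + 100*(-5)²) = -2*(13 + 100*25) = -2*(13 + 2500) = -2*2513 = -5026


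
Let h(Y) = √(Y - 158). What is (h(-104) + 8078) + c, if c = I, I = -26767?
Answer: -18689 + I*√262 ≈ -18689.0 + 16.186*I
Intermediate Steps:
c = -26767
h(Y) = √(-158 + Y)
(h(-104) + 8078) + c = (√(-158 - 104) + 8078) - 26767 = (√(-262) + 8078) - 26767 = (I*√262 + 8078) - 26767 = (8078 + I*√262) - 26767 = -18689 + I*√262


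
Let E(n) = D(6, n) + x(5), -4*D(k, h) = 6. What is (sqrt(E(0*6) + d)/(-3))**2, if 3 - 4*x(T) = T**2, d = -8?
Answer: -5/3 ≈ -1.6667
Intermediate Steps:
D(k, h) = -3/2 (D(k, h) = -1/4*6 = -3/2)
x(T) = 3/4 - T**2/4
E(n) = -7 (E(n) = -3/2 + (3/4 - 1/4*5**2) = -3/2 + (3/4 - 1/4*25) = -3/2 + (3/4 - 25/4) = -3/2 - 11/2 = -7)
(sqrt(E(0*6) + d)/(-3))**2 = (sqrt(-7 - 8)/(-3))**2 = (-I*sqrt(15)/3)**2 = -5/3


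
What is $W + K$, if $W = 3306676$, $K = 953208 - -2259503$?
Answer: $6519387$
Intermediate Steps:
$K = 3212711$ ($K = 953208 + 2259503 = 3212711$)
$W + K = 3306676 + 3212711 = 6519387$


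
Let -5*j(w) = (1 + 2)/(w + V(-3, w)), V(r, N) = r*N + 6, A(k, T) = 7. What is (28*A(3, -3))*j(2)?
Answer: -294/5 ≈ -58.800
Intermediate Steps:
V(r, N) = 6 + N*r (V(r, N) = N*r + 6 = 6 + N*r)
j(w) = -3/(5*(6 - 2*w)) (j(w) = -(1 + 2)/(5*(w + (6 + w*(-3)))) = -3/(5*(w + (6 - 3*w))) = -3/(5*(6 - 2*w)))
(28*A(3, -3))*j(2) = (28*7)*(3/(10*(-3 + 2))) = 196*((3/10)/(-1)) = 196*((3/10)*(-1)) = 196*(-3/10) = -294/5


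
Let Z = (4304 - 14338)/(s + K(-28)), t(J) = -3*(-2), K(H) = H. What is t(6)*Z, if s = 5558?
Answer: -30102/2765 ≈ -10.887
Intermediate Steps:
t(J) = 6
Z = -5017/2765 (Z = (4304 - 14338)/(5558 - 28) = -10034/5530 = -10034*1/5530 = -5017/2765 ≈ -1.8145)
t(6)*Z = 6*(-5017/2765) = -30102/2765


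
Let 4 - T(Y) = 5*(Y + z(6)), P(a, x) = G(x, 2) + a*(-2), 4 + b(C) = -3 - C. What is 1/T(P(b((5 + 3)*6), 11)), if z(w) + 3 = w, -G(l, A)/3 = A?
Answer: -1/531 ≈ -0.0018832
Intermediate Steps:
G(l, A) = -3*A
z(w) = -3 + w
b(C) = -7 - C (b(C) = -4 + (-3 - C) = -7 - C)
P(a, x) = -6 - 2*a (P(a, x) = -3*2 + a*(-2) = -6 - 2*a)
T(Y) = -11 - 5*Y (T(Y) = 4 - 5*(Y + (-3 + 6)) = 4 - 5*(Y + 3) = 4 - 5*(3 + Y) = 4 - (15 + 5*Y) = 4 + (-15 - 5*Y) = -11 - 5*Y)
1/T(P(b((5 + 3)*6), 11)) = 1/(-11 - 5*(-6 - 2*(-7 - (5 + 3)*6))) = 1/(-11 - 5*(-6 - 2*(-7 - 8*6))) = 1/(-11 - 5*(-6 - 2*(-7 - 1*48))) = 1/(-11 - 5*(-6 - 2*(-7 - 48))) = 1/(-11 - 5*(-6 - 2*(-55))) = 1/(-11 - 5*(-6 + 110)) = 1/(-11 - 5*104) = 1/(-11 - 520) = 1/(-531) = -1/531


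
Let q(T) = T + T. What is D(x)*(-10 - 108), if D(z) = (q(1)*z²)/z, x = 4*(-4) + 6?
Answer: 2360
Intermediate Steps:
q(T) = 2*T
x = -10 (x = -16 + 6 = -10)
D(z) = 2*z (D(z) = ((2*1)*z²)/z = (2*z²)/z = 2*z)
D(x)*(-10 - 108) = (2*(-10))*(-10 - 108) = -20*(-118) = 2360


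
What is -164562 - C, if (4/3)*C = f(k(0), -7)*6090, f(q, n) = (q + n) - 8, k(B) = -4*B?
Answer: -192099/2 ≈ -96050.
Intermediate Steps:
f(q, n) = -8 + n + q (f(q, n) = (n + q) - 8 = -8 + n + q)
C = -137025/2 (C = 3*((-8 - 7 - 4*0)*6090)/4 = 3*((-8 - 7 + 0)*6090)/4 = 3*(-15*6090)/4 = (¾)*(-91350) = -137025/2 ≈ -68513.)
-164562 - C = -164562 - 1*(-137025/2) = -164562 + 137025/2 = -192099/2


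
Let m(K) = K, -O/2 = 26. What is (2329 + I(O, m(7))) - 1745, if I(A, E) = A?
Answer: 532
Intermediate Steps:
O = -52 (O = -2*26 = -52)
(2329 + I(O, m(7))) - 1745 = (2329 - 52) - 1745 = 2277 - 1745 = 532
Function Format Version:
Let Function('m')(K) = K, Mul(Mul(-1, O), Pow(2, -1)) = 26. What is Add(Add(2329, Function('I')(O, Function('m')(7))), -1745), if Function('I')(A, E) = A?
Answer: 532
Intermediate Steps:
O = -52 (O = Mul(-2, 26) = -52)
Add(Add(2329, Function('I')(O, Function('m')(7))), -1745) = Add(Add(2329, -52), -1745) = Add(2277, -1745) = 532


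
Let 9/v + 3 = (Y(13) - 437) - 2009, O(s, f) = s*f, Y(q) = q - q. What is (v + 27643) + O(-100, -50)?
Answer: 79942698/2449 ≈ 32643.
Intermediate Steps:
Y(q) = 0
O(s, f) = f*s
v = -9/2449 (v = 9/(-3 + ((0 - 437) - 2009)) = 9/(-3 + (-437 - 2009)) = 9/(-3 - 2446) = 9/(-2449) = 9*(-1/2449) = -9/2449 ≈ -0.0036750)
(v + 27643) + O(-100, -50) = (-9/2449 + 27643) - 50*(-100) = 67697698/2449 + 5000 = 79942698/2449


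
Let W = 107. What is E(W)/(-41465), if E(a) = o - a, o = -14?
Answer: 121/41465 ≈ 0.0029181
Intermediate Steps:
E(a) = -14 - a
E(W)/(-41465) = (-14 - 1*107)/(-41465) = (-14 - 107)*(-1/41465) = -121*(-1/41465) = 121/41465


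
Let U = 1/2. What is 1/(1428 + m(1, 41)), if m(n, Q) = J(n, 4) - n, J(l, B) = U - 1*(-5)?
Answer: 2/2865 ≈ 0.00069808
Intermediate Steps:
U = ½ (U = 1*(½) = ½ ≈ 0.50000)
J(l, B) = 11/2 (J(l, B) = ½ - 1*(-5) = ½ + 5 = 11/2)
m(n, Q) = 11/2 - n
1/(1428 + m(1, 41)) = 1/(1428 + (11/2 - 1*1)) = 1/(1428 + (11/2 - 1)) = 1/(1428 + 9/2) = 1/(2865/2) = 2/2865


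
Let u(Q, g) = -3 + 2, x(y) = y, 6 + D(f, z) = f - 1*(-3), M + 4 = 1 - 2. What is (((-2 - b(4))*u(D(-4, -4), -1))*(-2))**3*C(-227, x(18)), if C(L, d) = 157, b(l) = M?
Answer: 33912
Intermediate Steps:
M = -5 (M = -4 + (1 - 2) = -4 - 1 = -5)
D(f, z) = -3 + f (D(f, z) = -6 + (f - 1*(-3)) = -6 + (f + 3) = -6 + (3 + f) = -3 + f)
b(l) = -5
u(Q, g) = -1
(((-2 - b(4))*u(D(-4, -4), -1))*(-2))**3*C(-227, x(18)) = (((-2 - 1*(-5))*(-1))*(-2))**3*157 = (((-2 + 5)*(-1))*(-2))**3*157 = ((3*(-1))*(-2))**3*157 = (-3*(-2))**3*157 = 6**3*157 = 216*157 = 33912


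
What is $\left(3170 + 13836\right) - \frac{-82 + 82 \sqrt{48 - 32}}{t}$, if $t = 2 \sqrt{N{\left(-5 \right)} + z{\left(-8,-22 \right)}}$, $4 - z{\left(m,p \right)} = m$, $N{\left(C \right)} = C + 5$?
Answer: $17006 - \frac{41 \sqrt{3}}{2} \approx 16971.0$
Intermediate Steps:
$N{\left(C \right)} = 5 + C$
$z{\left(m,p \right)} = 4 - m$
$t = 4 \sqrt{3}$ ($t = 2 \sqrt{\left(5 - 5\right) + \left(4 - -8\right)} = 2 \sqrt{0 + \left(4 + 8\right)} = 2 \sqrt{0 + 12} = 2 \sqrt{12} = 2 \cdot 2 \sqrt{3} = 4 \sqrt{3} \approx 6.9282$)
$\left(3170 + 13836\right) - \frac{-82 + 82 \sqrt{48 - 32}}{t} = \left(3170 + 13836\right) - \frac{-82 + 82 \sqrt{48 - 32}}{4 \sqrt{3}} = 17006 - \left(-82 + 82 \sqrt{16}\right) \frac{\sqrt{3}}{12} = 17006 - \left(-82 + 82 \cdot 4\right) \frac{\sqrt{3}}{12} = 17006 - \left(-82 + 328\right) \frac{\sqrt{3}}{12} = 17006 - 246 \frac{\sqrt{3}}{12} = 17006 - \frac{41 \sqrt{3}}{2}$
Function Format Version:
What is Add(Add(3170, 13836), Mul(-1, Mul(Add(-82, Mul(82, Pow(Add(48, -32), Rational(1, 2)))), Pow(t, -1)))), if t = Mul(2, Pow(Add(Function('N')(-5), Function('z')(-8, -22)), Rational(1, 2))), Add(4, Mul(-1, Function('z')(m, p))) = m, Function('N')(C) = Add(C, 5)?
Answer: Add(17006, Mul(Rational(-41, 2), Pow(3, Rational(1, 2)))) ≈ 16971.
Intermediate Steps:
Function('N')(C) = Add(5, C)
Function('z')(m, p) = Add(4, Mul(-1, m))
t = Mul(4, Pow(3, Rational(1, 2))) (t = Mul(2, Pow(Add(Add(5, -5), Add(4, Mul(-1, -8))), Rational(1, 2))) = Mul(2, Pow(Add(0, Add(4, 8)), Rational(1, 2))) = Mul(2, Pow(Add(0, 12), Rational(1, 2))) = Mul(2, Pow(12, Rational(1, 2))) = Mul(2, Mul(2, Pow(3, Rational(1, 2)))) = Mul(4, Pow(3, Rational(1, 2))) ≈ 6.9282)
Add(Add(3170, 13836), Mul(-1, Mul(Add(-82, Mul(82, Pow(Add(48, -32), Rational(1, 2)))), Pow(t, -1)))) = Add(Add(3170, 13836), Mul(-1, Mul(Add(-82, Mul(82, Pow(Add(48, -32), Rational(1, 2)))), Pow(Mul(4, Pow(3, Rational(1, 2))), -1)))) = Add(17006, Mul(-1, Mul(Add(-82, Mul(82, Pow(16, Rational(1, 2)))), Mul(Rational(1, 12), Pow(3, Rational(1, 2)))))) = Add(17006, Mul(-1, Mul(Add(-82, Mul(82, 4)), Mul(Rational(1, 12), Pow(3, Rational(1, 2)))))) = Add(17006, Mul(-1, Mul(Add(-82, 328), Mul(Rational(1, 12), Pow(3, Rational(1, 2)))))) = Add(17006, Mul(-1, Mul(246, Mul(Rational(1, 12), Pow(3, Rational(1, 2)))))) = Add(17006, Mul(-1, Mul(Rational(41, 2), Pow(3, Rational(1, 2))))) = Add(17006, Mul(Rational(-41, 2), Pow(3, Rational(1, 2))))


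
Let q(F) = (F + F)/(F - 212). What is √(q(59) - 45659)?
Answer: I*√118761065/51 ≈ 213.68*I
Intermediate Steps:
q(F) = 2*F/(-212 + F) (q(F) = (2*F)/(-212 + F) = 2*F/(-212 + F))
√(q(59) - 45659) = √(2*59/(-212 + 59) - 45659) = √(2*59/(-153) - 45659) = √(2*59*(-1/153) - 45659) = √(-118/153 - 45659) = √(-6985945/153) = I*√118761065/51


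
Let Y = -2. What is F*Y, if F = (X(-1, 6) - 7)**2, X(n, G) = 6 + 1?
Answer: 0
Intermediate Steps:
X(n, G) = 7
F = 0 (F = (7 - 7)**2 = 0**2 = 0)
F*Y = 0*(-2) = 0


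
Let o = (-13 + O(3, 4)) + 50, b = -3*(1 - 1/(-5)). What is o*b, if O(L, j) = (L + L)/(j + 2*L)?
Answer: -3384/25 ≈ -135.36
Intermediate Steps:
b = -18/5 (b = -3*(1 - 1*(-⅕)) = -3*(1 + ⅕) = -3*6/5 = -18/5 ≈ -3.6000)
O(L, j) = 2*L/(j + 2*L) (O(L, j) = (2*L)/(j + 2*L) = 2*L/(j + 2*L))
o = 188/5 (o = (-13 + 2*3/(4 + 2*3)) + 50 = (-13 + 2*3/(4 + 6)) + 50 = (-13 + 2*3/10) + 50 = (-13 + 2*3*(⅒)) + 50 = (-13 + ⅗) + 50 = -62/5 + 50 = 188/5 ≈ 37.600)
o*b = (188/5)*(-18/5) = -3384/25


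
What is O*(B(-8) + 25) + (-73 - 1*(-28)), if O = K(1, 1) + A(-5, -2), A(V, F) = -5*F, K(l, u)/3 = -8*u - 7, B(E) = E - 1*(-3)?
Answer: -745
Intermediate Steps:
B(E) = 3 + E (B(E) = E + 3 = 3 + E)
K(l, u) = -21 - 24*u (K(l, u) = 3*(-8*u - 7) = 3*(-7 - 8*u) = -21 - 24*u)
O = -35 (O = (-21 - 24*1) - 5*(-2) = (-21 - 24) + 10 = -45 + 10 = -35)
O*(B(-8) + 25) + (-73 - 1*(-28)) = -35*((3 - 8) + 25) + (-73 - 1*(-28)) = -35*(-5 + 25) + (-73 + 28) = -35*20 - 45 = -700 - 45 = -745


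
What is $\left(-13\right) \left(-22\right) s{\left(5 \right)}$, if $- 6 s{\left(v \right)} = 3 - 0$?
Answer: $-143$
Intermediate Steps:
$s{\left(v \right)} = - \frac{1}{2}$ ($s{\left(v \right)} = - \frac{3 - 0}{6} = - \frac{3 + 0}{6} = \left(- \frac{1}{6}\right) 3 = - \frac{1}{2}$)
$\left(-13\right) \left(-22\right) s{\left(5 \right)} = \left(-13\right) \left(-22\right) \left(- \frac{1}{2}\right) = 286 \left(- \frac{1}{2}\right) = -143$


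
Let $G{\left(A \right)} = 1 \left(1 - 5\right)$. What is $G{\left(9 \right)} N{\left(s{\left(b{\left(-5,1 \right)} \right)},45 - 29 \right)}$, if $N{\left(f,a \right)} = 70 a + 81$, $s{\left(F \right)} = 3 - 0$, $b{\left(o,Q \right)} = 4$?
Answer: $-4804$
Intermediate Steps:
$s{\left(F \right)} = 3$ ($s{\left(F \right)} = 3 + 0 = 3$)
$N{\left(f,a \right)} = 81 + 70 a$
$G{\left(A \right)} = -4$ ($G{\left(A \right)} = 1 \left(-4\right) = -4$)
$G{\left(9 \right)} N{\left(s{\left(b{\left(-5,1 \right)} \right)},45 - 29 \right)} = - 4 \left(81 + 70 \left(45 - 29\right)\right) = - 4 \left(81 + 70 \cdot 16\right) = - 4 \left(81 + 1120\right) = \left(-4\right) 1201 = -4804$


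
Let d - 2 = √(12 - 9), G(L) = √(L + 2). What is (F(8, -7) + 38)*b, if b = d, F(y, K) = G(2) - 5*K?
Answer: 150 + 75*√3 ≈ 279.90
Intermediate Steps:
G(L) = √(2 + L)
F(y, K) = 2 - 5*K (F(y, K) = √(2 + 2) - 5*K = √4 - 5*K = 2 - 5*K)
d = 2 + √3 (d = 2 + √(12 - 9) = 2 + √3 ≈ 3.7321)
b = 2 + √3 ≈ 3.7321
(F(8, -7) + 38)*b = ((2 - 5*(-7)) + 38)*(2 + √3) = ((2 + 35) + 38)*(2 + √3) = (37 + 38)*(2 + √3) = 75*(2 + √3) = 150 + 75*√3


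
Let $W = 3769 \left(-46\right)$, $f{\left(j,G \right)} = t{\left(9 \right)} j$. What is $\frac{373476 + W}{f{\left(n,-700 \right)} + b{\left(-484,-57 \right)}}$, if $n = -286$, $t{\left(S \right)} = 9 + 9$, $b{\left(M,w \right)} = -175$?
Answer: $- \frac{200102}{5323} \approx -37.592$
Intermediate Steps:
$t{\left(S \right)} = 18$
$f{\left(j,G \right)} = 18 j$
$W = -173374$
$\frac{373476 + W}{f{\left(n,-700 \right)} + b{\left(-484,-57 \right)}} = \frac{373476 - 173374}{18 \left(-286\right) - 175} = \frac{200102}{-5148 - 175} = \frac{200102}{-5323} = 200102 \left(- \frac{1}{5323}\right) = - \frac{200102}{5323}$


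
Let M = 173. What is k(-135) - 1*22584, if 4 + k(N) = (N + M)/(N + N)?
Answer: -3049399/135 ≈ -22588.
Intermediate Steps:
k(N) = -4 + (173 + N)/(2*N) (k(N) = -4 + (N + 173)/(N + N) = -4 + (173 + N)/((2*N)) = -4 + (173 + N)*(1/(2*N)) = -4 + (173 + N)/(2*N))
k(-135) - 1*22584 = (1/2)*(173 - 7*(-135))/(-135) - 1*22584 = (1/2)*(-1/135)*(173 + 945) - 22584 = (1/2)*(-1/135)*1118 - 22584 = -559/135 - 22584 = -3049399/135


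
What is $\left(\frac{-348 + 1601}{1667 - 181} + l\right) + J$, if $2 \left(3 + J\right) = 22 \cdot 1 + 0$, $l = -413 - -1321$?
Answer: $\frac{1362429}{1486} \approx 916.84$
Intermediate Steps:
$l = 908$ ($l = -413 + 1321 = 908$)
$J = 8$ ($J = -3 + \frac{22 \cdot 1 + 0}{2} = -3 + \frac{22 + 0}{2} = -3 + \frac{1}{2} \cdot 22 = -3 + 11 = 8$)
$\left(\frac{-348 + 1601}{1667 - 181} + l\right) + J = \left(\frac{-348 + 1601}{1667 - 181} + 908\right) + 8 = \left(\frac{1253}{1486} + 908\right) + 8 = \frac{1350541}{1486} + 8 = \frac{1362429}{1486}$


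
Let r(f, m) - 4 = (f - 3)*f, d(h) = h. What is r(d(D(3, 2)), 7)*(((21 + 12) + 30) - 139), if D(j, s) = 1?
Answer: -152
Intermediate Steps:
r(f, m) = 4 + f*(-3 + f) (r(f, m) = 4 + (f - 3)*f = 4 + (-3 + f)*f = 4 + f*(-3 + f))
r(d(D(3, 2)), 7)*(((21 + 12) + 30) - 139) = (4 + 1**2 - 3*1)*(((21 + 12) + 30) - 139) = (4 + 1 - 3)*((33 + 30) - 139) = 2*(63 - 139) = 2*(-76) = -152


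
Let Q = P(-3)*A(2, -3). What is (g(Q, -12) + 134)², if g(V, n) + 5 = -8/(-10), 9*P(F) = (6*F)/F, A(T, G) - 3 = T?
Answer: 421201/25 ≈ 16848.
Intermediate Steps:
A(T, G) = 3 + T
P(F) = ⅔ (P(F) = ((6*F)/F)/9 = (⅑)*6 = ⅔)
Q = 10/3 (Q = 2*(3 + 2)/3 = (⅔)*5 = 10/3 ≈ 3.3333)
g(V, n) = -21/5 (g(V, n) = -5 - 8/(-10) = -5 - 8*(-⅒) = -5 + ⅘ = -21/5)
(g(Q, -12) + 134)² = (-21/5 + 134)² = (649/5)² = 421201/25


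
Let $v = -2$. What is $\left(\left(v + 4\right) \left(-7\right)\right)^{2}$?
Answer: $196$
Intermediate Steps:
$\left(\left(v + 4\right) \left(-7\right)\right)^{2} = \left(\left(-2 + 4\right) \left(-7\right)\right)^{2} = \left(2 \left(-7\right)\right)^{2} = \left(-14\right)^{2} = 196$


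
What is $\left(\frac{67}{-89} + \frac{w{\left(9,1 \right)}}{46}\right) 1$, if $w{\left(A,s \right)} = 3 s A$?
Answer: $- \frac{679}{4094} \approx -0.16585$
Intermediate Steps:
$w{\left(A,s \right)} = 3 A s$
$\left(\frac{67}{-89} + \frac{w{\left(9,1 \right)}}{46}\right) 1 = \left(\frac{67}{-89} + \frac{3 \cdot 9 \cdot 1}{46}\right) 1 = \left(67 \left(- \frac{1}{89}\right) + 27 \cdot \frac{1}{46}\right) 1 = \left(- \frac{67}{89} + \frac{27}{46}\right) 1 = \left(- \frac{679}{4094}\right) 1 = - \frac{679}{4094}$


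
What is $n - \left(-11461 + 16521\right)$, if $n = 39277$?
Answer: $34217$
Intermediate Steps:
$n - \left(-11461 + 16521\right) = 39277 - \left(-11461 + 16521\right) = 39277 - 5060 = 34217$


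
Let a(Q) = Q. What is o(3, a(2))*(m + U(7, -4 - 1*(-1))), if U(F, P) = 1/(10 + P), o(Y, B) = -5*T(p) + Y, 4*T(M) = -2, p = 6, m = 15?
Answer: 583/7 ≈ 83.286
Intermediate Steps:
T(M) = -1/2 (T(M) = (1/4)*(-2) = -1/2)
o(Y, B) = 5/2 + Y (o(Y, B) = -5*(-1/2) + Y = 5/2 + Y)
o(3, a(2))*(m + U(7, -4 - 1*(-1))) = (5/2 + 3)*(15 + 1/(10 + (-4 - 1*(-1)))) = 11*(15 + 1/(10 + (-4 + 1)))/2 = 11*(15 + 1/(10 - 3))/2 = 11*(15 + 1/7)/2 = (11/2)*(106/7) = 583/7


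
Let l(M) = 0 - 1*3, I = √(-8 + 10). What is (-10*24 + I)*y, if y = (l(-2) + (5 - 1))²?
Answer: -240 + √2 ≈ -238.59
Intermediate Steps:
I = √2 ≈ 1.4142
l(M) = -3 (l(M) = 0 - 3 = -3)
y = 1 (y = (-3 + (5 - 1))² = (-3 + 4)² = 1² = 1)
(-10*24 + I)*y = (-10*24 + √2)*1 = (-240 + √2)*1 = -240 + √2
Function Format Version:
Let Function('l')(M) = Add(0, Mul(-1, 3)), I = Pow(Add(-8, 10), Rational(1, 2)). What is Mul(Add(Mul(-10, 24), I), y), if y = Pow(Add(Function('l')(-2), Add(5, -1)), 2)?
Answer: Add(-240, Pow(2, Rational(1, 2))) ≈ -238.59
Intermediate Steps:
I = Pow(2, Rational(1, 2)) ≈ 1.4142
Function('l')(M) = -3 (Function('l')(M) = Add(0, -3) = -3)
y = 1 (y = Pow(Add(-3, Add(5, -1)), 2) = Pow(Add(-3, 4), 2) = Pow(1, 2) = 1)
Mul(Add(Mul(-10, 24), I), y) = Mul(Add(Mul(-10, 24), Pow(2, Rational(1, 2))), 1) = Mul(Add(-240, Pow(2, Rational(1, 2))), 1) = Add(-240, Pow(2, Rational(1, 2)))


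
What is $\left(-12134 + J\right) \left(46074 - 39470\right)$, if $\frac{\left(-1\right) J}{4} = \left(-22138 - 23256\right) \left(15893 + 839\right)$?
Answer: $20063727956792$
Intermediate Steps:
$J = 3038129632$ ($J = - 4 \left(-22138 - 23256\right) \left(15893 + 839\right) = - 4 \left(\left(-45394\right) 16732\right) = \left(-4\right) \left(-759532408\right) = 3038129632$)
$\left(-12134 + J\right) \left(46074 - 39470\right) = \left(-12134 + 3038129632\right) \left(46074 - 39470\right) = 3038117498 \cdot 6604 = 20063727956792$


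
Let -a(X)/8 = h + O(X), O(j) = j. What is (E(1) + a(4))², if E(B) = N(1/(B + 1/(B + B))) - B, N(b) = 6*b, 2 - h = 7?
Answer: 121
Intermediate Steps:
h = -5 (h = 2 - 1*7 = 2 - 7 = -5)
a(X) = 40 - 8*X (a(X) = -8*(-5 + X) = 40 - 8*X)
E(B) = -B + 6/(B + 1/(2*B)) (E(B) = 6/(B + 1/(B + B)) - B = 6/(B + 1/(2*B)) - B = -B + 6/(B + 1/(2*B)))
(E(1) + a(4))² = (1*(11 - 2*1²)/(1 + 2*1²) + (40 - 8*4))² = (1*(11 - 2*1)/(1 + 2*1) + (40 - 32))² = (1*(11 - 2)/(1 + 2) + 8)² = (1*9/3 + 8)² = (1*(⅓)*9 + 8)² = (3 + 8)² = 11² = 121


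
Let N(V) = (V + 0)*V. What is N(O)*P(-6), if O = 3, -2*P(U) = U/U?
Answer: -9/2 ≈ -4.5000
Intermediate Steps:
P(U) = -½ (P(U) = -U/(2*U) = -½*1 = -½)
N(V) = V² (N(V) = V*V = V²)
N(O)*P(-6) = 3²*(-½) = 9*(-½) = -9/2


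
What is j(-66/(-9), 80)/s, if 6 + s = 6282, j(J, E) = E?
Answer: 20/1569 ≈ 0.012747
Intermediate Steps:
s = 6276 (s = -6 + 6282 = 6276)
j(-66/(-9), 80)/s = 80/6276 = 80*(1/6276) = 20/1569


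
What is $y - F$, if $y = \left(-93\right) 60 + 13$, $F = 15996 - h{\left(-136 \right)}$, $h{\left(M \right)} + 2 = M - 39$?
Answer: $-21740$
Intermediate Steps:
$h{\left(M \right)} = -41 + M$ ($h{\left(M \right)} = -2 + \left(M - 39\right) = -2 + \left(-39 + M\right) = -41 + M$)
$F = 16173$ ($F = 15996 - \left(-41 - 136\right) = 15996 - -177 = 15996 + 177 = 16173$)
$y = -5567$ ($y = -5580 + 13 = -5567$)
$y - F = -5567 - 16173 = -21740$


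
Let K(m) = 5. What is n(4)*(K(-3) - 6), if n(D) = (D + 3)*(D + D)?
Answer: -56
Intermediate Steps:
n(D) = 2*D*(3 + D) (n(D) = (3 + D)*(2*D) = 2*D*(3 + D))
n(4)*(K(-3) - 6) = (2*4*(3 + 4))*(5 - 6) = (2*4*7)*(-1) = 56*(-1) = -56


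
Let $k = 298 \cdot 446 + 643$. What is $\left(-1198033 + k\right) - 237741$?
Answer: $-1302223$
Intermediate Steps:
$k = 133551$ ($k = 132908 + 643 = 133551$)
$\left(-1198033 + k\right) - 237741 = \left(-1198033 + 133551\right) - 237741 = -1064482 - 237741 = -1302223$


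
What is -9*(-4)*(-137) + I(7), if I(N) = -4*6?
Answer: -4956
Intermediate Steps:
I(N) = -24
-9*(-4)*(-137) + I(7) = -9*(-4)*(-137) - 24 = 36*(-137) - 24 = -4932 - 24 = -4956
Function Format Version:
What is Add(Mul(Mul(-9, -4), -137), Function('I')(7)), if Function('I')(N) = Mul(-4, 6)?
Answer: -4956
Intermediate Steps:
Function('I')(N) = -24
Add(Mul(Mul(-9, -4), -137), Function('I')(7)) = Add(Mul(Mul(-9, -4), -137), -24) = Add(Mul(36, -137), -24) = Add(-4932, -24) = -4956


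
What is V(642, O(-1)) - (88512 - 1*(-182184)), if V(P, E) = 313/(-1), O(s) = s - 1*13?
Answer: -271009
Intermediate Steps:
O(s) = -13 + s (O(s) = s - 13 = -13 + s)
V(P, E) = -313 (V(P, E) = 313*(-1) = -313)
V(642, O(-1)) - (88512 - 1*(-182184)) = -313 - (88512 - 1*(-182184)) = -313 - (88512 + 182184) = -313 - 1*270696 = -313 - 270696 = -271009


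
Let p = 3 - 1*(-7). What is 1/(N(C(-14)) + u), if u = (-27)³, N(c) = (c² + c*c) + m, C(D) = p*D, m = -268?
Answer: 1/19249 ≈ 5.1951e-5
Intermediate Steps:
p = 10 (p = 3 + 7 = 10)
C(D) = 10*D
N(c) = -268 + 2*c² (N(c) = (c² + c*c) - 268 = (c² + c²) - 268 = 2*c² - 268 = -268 + 2*c²)
u = -19683
1/(N(C(-14)) + u) = 1/((-268 + 2*(10*(-14))²) - 19683) = 1/((-268 + 2*(-140)²) - 19683) = 1/((-268 + 2*19600) - 19683) = 1/((-268 + 39200) - 19683) = 1/(38932 - 19683) = 1/19249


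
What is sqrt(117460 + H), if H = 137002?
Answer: sqrt(254462) ≈ 504.44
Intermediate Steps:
sqrt(117460 + H) = sqrt(117460 + 137002) = sqrt(254462)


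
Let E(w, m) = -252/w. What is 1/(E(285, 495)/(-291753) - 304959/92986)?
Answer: -6459272490/21183957359 ≈ -0.30491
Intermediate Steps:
1/(E(285, 495)/(-291753) - 304959/92986) = 1/(-252/285/(-291753) - 304959/92986) = 1/(-252*1/285*(-1/291753) - 304959*1/92986) = 1/(-84/95*(-1/291753) - 304959/92986) = 1/(4/1319835 - 304959/92986) = 1/(-21183957359/6459272490) = -6459272490/21183957359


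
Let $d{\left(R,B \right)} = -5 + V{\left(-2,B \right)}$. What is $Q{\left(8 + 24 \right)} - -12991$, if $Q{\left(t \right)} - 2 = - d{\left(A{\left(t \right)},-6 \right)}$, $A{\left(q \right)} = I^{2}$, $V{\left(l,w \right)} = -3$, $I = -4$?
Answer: $13001$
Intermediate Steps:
$A{\left(q \right)} = 16$ ($A{\left(q \right)} = \left(-4\right)^{2} = 16$)
$d{\left(R,B \right)} = -8$ ($d{\left(R,B \right)} = -5 - 3 = -8$)
$Q{\left(t \right)} = 10$ ($Q{\left(t \right)} = 2 - -8 = 2 + 8 = 10$)
$Q{\left(8 + 24 \right)} - -12991 = 10 - -12991 = 10 + 12991 = 13001$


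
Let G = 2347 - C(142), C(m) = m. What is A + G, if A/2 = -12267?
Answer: -22329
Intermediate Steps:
A = -24534 (A = 2*(-12267) = -24534)
G = 2205 (G = 2347 - 1*142 = 2347 - 142 = 2205)
A + G = -24534 + 2205 = -22329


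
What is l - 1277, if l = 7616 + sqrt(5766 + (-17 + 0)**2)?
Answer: 6339 + sqrt(6055) ≈ 6416.8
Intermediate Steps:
l = 7616 + sqrt(6055) (l = 7616 + sqrt(5766 + (-17)**2) = 7616 + sqrt(5766 + 289) = 7616 + sqrt(6055) ≈ 7693.8)
l - 1277 = (7616 + sqrt(6055)) - 1277 = 6339 + sqrt(6055)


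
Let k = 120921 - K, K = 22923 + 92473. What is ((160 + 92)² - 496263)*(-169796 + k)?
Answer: 71089753689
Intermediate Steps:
K = 115396
k = 5525 (k = 120921 - 1*115396 = 120921 - 115396 = 5525)
((160 + 92)² - 496263)*(-169796 + k) = ((160 + 92)² - 496263)*(-169796 + 5525) = (252² - 496263)*(-164271) = (63504 - 496263)*(-164271) = -432759*(-164271) = 71089753689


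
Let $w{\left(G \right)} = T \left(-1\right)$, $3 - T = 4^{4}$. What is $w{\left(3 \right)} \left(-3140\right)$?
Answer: $-794420$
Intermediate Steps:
$T = -253$ ($T = 3 - 4^{4} = 3 - 256 = -253$)
$w{\left(G \right)} = 253$ ($w{\left(G \right)} = \left(-253\right) \left(-1\right) = 253$)
$w{\left(3 \right)} \left(-3140\right) = 253 \left(-3140\right) = -794420$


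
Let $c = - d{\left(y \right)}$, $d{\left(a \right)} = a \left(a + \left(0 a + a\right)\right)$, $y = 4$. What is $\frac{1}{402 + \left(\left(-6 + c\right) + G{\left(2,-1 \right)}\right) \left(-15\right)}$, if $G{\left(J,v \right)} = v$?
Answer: $\frac{1}{987} \approx 0.0010132$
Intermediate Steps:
$d{\left(a \right)} = 2 a^{2}$ ($d{\left(a \right)} = a \left(a + \left(0 + a\right)\right) = a \left(a + a\right) = a 2 a = 2 a^{2}$)
$c = -32$ ($c = - 2 \cdot 4^{2} = - 2 \cdot 16 = \left(-1\right) 32 = -32$)
$\frac{1}{402 + \left(\left(-6 + c\right) + G{\left(2,-1 \right)}\right) \left(-15\right)} = \frac{1}{402 + \left(\left(-6 - 32\right) - 1\right) \left(-15\right)} = \frac{1}{402 + \left(-38 - 1\right) \left(-15\right)} = \frac{1}{402 - -585} = \frac{1}{402 + 585} = \frac{1}{987}$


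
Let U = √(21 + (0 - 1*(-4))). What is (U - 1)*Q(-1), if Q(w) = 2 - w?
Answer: 12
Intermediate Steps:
U = 5 (U = √(21 + (0 + 4)) = √(21 + 4) = √25 = 5)
(U - 1)*Q(-1) = (5 - 1)*(2 - 1*(-1)) = 4*(2 + 1) = 4*3 = 12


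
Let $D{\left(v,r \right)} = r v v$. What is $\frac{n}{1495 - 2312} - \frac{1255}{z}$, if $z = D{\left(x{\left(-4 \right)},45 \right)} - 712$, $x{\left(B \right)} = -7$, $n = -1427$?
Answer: $\frac{1105176}{1219781} \approx 0.90604$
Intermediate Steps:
$D{\left(v,r \right)} = r v^{2}$
$z = 1493$ ($z = 45 \left(-7\right)^{2} - 712 = 45 \cdot 49 - 712 = 2205 - 712 = 1493$)
$\frac{n}{1495 - 2312} - \frac{1255}{z} = - \frac{1427}{1495 - 2312} - \frac{1255}{1493} = - \frac{1427}{-817} - \frac{1255}{1493} = \left(-1427\right) \left(- \frac{1}{817}\right) - \frac{1255}{1493} = \frac{1427}{817} - \frac{1255}{1493} = \frac{1105176}{1219781}$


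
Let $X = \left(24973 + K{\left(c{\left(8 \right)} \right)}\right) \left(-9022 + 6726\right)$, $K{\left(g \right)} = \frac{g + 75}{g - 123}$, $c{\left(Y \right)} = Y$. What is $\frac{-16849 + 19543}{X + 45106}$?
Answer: $- \frac{154905}{3294246581} \approx -4.7023 \cdot 10^{-5}$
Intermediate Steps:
$K{\left(g \right)} = \frac{75 + g}{-123 + g}$
$X = - \frac{6593680352}{115}$ ($X = \left(24973 + \frac{75 + 8}{-123 + 8}\right) \left(-9022 + 6726\right) = \left(24973 + \frac{1}{-115} \cdot 83\right) \left(-2296\right) = \left(24973 - \frac{83}{115}\right) \left(-2296\right) = \frac{2871812}{115} \left(-2296\right) = - \frac{6593680352}{115} \approx -5.7336 \cdot 10^{7}$)
$\frac{-16849 + 19543}{X + 45106} = \frac{-16849 + 19543}{- \frac{6593680352}{115} + 45106} = \frac{2694}{- \frac{6588493162}{115}} = 2694 \left(- \frac{115}{6588493162}\right) = - \frac{154905}{3294246581}$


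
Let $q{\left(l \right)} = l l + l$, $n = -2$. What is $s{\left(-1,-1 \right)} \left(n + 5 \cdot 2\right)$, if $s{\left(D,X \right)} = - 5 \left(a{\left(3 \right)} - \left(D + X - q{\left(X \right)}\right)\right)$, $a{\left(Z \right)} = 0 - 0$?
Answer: $-80$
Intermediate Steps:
$q{\left(l \right)} = l + l^{2}$ ($q{\left(l \right)} = l^{2} + l = l + l^{2}$)
$a{\left(Z \right)} = 0$ ($a{\left(Z \right)} = 0 + 0 = 0$)
$s{\left(D,X \right)} = 5 D + 5 X - 5 X \left(1 + X\right)$ ($s{\left(D,X \right)} = - 5 \left(0 - \left(D + X - X \left(1 + X\right)\right)\right) = - 5 \left(- D - X + X \left(1 + X\right)\right) = 5 D + 5 X - 5 X \left(1 + X\right)$)
$s{\left(-1,-1 \right)} \left(n + 5 \cdot 2\right) = \left(- 5 \left(-1\right)^{2} + 5 \left(-1\right)\right) \left(-2 + 5 \cdot 2\right) = \left(\left(-5\right) 1 - 5\right) \left(-2 + 10\right) = \left(-5 - 5\right) 8 = \left(-10\right) 8 = -80$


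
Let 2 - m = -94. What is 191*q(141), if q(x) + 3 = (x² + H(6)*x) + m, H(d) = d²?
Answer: 4784550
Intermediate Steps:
m = 96 (m = 2 - 1*(-94) = 2 + 94 = 96)
q(x) = 93 + x² + 36*x (q(x) = -3 + ((x² + 6²*x) + 96) = -3 + ((x² + 36*x) + 96) = -3 + (96 + x² + 36*x) = 93 + x² + 36*x)
191*q(141) = 191*(93 + 141² + 36*141) = 191*(93 + 19881 + 5076) = 191*25050 = 4784550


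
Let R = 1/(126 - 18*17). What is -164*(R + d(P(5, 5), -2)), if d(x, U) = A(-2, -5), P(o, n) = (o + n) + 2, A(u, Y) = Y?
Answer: 36941/45 ≈ 820.91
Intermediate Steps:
P(o, n) = 2 + n + o (P(o, n) = (n + o) + 2 = 2 + n + o)
d(x, U) = -5
R = -1/180 (R = 1/(126 - 306) = 1/(-180) = -1/180 ≈ -0.0055556)
-164*(R + d(P(5, 5), -2)) = -164*(-1/180 - 5) = -164*(-901/180) = 36941/45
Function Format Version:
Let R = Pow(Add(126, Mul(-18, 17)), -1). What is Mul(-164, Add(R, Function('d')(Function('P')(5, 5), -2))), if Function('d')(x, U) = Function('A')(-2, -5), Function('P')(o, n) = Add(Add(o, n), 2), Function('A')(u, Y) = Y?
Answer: Rational(36941, 45) ≈ 820.91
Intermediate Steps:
Function('P')(o, n) = Add(2, n, o) (Function('P')(o, n) = Add(Add(n, o), 2) = Add(2, n, o))
Function('d')(x, U) = -5
R = Rational(-1, 180) (R = Pow(Add(126, -306), -1) = Pow(-180, -1) = Rational(-1, 180) ≈ -0.0055556)
Mul(-164, Add(R, Function('d')(Function('P')(5, 5), -2))) = Mul(-164, Add(Rational(-1, 180), -5)) = Mul(-164, Rational(-901, 180)) = Rational(36941, 45)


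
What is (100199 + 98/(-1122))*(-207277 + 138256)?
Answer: -1293260051130/187 ≈ -6.9158e+9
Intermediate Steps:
(100199 + 98/(-1122))*(-207277 + 138256) = (100199 - 1/1122*98)*(-69021) = (100199 - 49/561)*(-69021) = (56211590/561)*(-69021) = -1293260051130/187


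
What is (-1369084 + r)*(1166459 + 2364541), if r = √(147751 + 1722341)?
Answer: -4834235604000 + 21186000*√51947 ≈ -4.8294e+12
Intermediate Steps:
r = 6*√51947 (r = √1870092 = 6*√51947 ≈ 1367.5)
(-1369084 + r)*(1166459 + 2364541) = (-1369084 + 6*√51947)*(1166459 + 2364541) = (-1369084 + 6*√51947)*3531000 = -4834235604000 + 21186000*√51947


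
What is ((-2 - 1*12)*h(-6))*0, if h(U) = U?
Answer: 0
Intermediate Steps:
((-2 - 1*12)*h(-6))*0 = ((-2 - 1*12)*(-6))*0 = ((-2 - 12)*(-6))*0 = -14*(-6)*0 = 84*0 = 0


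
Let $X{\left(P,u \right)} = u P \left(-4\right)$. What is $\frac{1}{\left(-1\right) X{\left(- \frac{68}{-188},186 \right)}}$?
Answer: $\frac{47}{12648} \approx 0.003716$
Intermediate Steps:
$X{\left(P,u \right)} = - 4 P u$ ($X{\left(P,u \right)} = u \left(- 4 P\right) = - 4 P u$)
$\frac{1}{\left(-1\right) X{\left(- \frac{68}{-188},186 \right)}} = \frac{1}{\left(-1\right) \left(\left(-4\right) \left(- \frac{68}{-188}\right) 186\right)} = \frac{1}{\left(-1\right) \left(\left(-4\right) \left(\left(-68\right) \left(- \frac{1}{188}\right)\right) 186\right)} = \frac{1}{\left(-1\right) \left(\left(-4\right) \frac{17}{47} \cdot 186\right)} = \frac{1}{\left(-1\right) \left(- \frac{12648}{47}\right)} = \frac{1}{\frac{12648}{47}} = \frac{47}{12648}$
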